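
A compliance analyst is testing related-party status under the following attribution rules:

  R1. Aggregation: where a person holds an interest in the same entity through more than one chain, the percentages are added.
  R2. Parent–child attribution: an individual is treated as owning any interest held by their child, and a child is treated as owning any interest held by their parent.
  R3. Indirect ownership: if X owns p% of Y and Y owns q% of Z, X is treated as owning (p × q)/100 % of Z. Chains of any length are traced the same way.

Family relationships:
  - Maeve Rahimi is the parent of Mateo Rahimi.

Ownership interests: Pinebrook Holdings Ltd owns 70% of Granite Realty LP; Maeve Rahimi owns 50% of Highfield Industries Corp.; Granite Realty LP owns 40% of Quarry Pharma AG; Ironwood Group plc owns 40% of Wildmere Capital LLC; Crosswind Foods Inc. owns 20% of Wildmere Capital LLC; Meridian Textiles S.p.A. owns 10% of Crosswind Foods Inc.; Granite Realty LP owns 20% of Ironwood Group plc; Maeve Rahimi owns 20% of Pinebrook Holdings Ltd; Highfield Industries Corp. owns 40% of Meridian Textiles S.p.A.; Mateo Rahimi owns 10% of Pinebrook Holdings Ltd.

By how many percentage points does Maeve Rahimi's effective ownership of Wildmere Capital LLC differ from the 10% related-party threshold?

By parent–child attribution (R2), Maeve Rahimi is treated as also owning Mateo Rahimi's interest in Pinebrook Holdings Ltd, giving 20% + 10% = 30%.
Chain via Highfield Industries Corp. → Meridian Textiles S.p.A. → Crosswind Foods Inc. (R3): 50% × 40% × 10% × 20% = 0.4% of Wildmere Capital LLC.
Chain via Pinebrook Holdings Ltd → Granite Realty LP → Ironwood Group plc (R3): 30% × 70% × 20% × 40% = 1.68% of Wildmere Capital LLC.
Aggregating (R1): 0.4% + 1.68% = 2.08%.
2.08% falls short of the 10% threshold by 7.92 percentage points.

7.92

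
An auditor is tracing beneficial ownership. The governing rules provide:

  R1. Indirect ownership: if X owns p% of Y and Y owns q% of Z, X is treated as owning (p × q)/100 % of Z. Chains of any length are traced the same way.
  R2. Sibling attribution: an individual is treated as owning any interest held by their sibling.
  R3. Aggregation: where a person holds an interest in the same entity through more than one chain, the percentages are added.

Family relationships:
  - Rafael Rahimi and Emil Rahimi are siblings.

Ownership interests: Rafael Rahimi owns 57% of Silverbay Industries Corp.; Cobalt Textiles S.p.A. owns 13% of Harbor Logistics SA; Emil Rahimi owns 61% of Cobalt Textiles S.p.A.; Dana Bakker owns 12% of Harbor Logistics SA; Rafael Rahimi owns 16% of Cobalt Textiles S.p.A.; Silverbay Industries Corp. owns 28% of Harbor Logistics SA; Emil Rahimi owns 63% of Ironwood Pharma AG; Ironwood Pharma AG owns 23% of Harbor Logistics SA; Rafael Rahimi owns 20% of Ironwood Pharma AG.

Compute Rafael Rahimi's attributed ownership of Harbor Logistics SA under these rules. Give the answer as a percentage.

By sibling attribution (R2), Rafael Rahimi is treated as also owning Emil Rahimi's interest in Ironwood Pharma AG, giving 20% + 63% = 83%.
By sibling attribution (R2), Rafael Rahimi is treated as also owning Emil Rahimi's interest in Cobalt Textiles S.p.A, giving 16% + 61% = 77%.
Chain via Silverbay Industries Corp. (R1): 57% × 28% = 15.96% of Harbor Logistics SA.
Chain via Ironwood Pharma AG (R1): 83% × 23% = 19.09% of Harbor Logistics SA.
Chain via Cobalt Textiles S.p.A. (R1): 77% × 13% = 10.01% of Harbor Logistics SA.
Aggregating (R3): 15.96% + 19.09% + 10.01% = 45.06%.

45.06%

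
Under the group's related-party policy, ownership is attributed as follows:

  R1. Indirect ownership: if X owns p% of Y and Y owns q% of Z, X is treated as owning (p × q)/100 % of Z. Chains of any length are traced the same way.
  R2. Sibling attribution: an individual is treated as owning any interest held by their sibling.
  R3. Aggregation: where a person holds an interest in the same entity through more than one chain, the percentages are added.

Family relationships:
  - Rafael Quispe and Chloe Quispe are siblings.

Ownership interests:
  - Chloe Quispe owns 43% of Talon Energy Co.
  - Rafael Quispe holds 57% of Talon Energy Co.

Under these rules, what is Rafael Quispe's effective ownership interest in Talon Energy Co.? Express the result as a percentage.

By sibling attribution (R2), Rafael Quispe is treated as also owning Chloe Quispe's interest in Talon Energy Co, giving 57% + 43% = 100%.
Direct interest in Talon Energy Co: 100%.

100%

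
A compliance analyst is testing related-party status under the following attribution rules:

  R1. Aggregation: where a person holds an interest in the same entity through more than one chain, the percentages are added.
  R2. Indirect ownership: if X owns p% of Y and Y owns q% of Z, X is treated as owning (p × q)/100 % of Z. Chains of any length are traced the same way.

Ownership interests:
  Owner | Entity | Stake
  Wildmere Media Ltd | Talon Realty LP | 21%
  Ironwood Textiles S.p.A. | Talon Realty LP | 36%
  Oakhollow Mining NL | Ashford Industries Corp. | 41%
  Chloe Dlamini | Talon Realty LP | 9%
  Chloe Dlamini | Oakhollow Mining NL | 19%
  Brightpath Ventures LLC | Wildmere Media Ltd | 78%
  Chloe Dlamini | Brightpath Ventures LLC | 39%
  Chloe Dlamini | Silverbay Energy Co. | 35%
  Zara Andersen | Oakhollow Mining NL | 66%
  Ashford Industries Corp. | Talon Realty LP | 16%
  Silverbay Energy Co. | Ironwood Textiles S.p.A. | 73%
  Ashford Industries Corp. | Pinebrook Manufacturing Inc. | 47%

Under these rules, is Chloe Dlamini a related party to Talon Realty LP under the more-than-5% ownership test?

Yes

Chain via Brightpath Ventures LLC → Wildmere Media Ltd (R2): 39% × 78% × 21% = 6.3882% of Talon Realty LP.
Chain via Silverbay Energy Co. → Ironwood Textiles S.p.A. (R2): 35% × 73% × 36% = 9.198% of Talon Realty LP.
Chain via Oakhollow Mining NL → Ashford Industries Corp. (R2): 19% × 41% × 16% = 1.2464% of Talon Realty LP.
Direct interest in Talon Realty LP: 9%.
Aggregating (R1): 6.3882% + 9.198% + 1.2464% + 9% = 25.8326%.
25.8326% exceeds the 5% threshold, so Chloe is a related party to Talon Realty LP.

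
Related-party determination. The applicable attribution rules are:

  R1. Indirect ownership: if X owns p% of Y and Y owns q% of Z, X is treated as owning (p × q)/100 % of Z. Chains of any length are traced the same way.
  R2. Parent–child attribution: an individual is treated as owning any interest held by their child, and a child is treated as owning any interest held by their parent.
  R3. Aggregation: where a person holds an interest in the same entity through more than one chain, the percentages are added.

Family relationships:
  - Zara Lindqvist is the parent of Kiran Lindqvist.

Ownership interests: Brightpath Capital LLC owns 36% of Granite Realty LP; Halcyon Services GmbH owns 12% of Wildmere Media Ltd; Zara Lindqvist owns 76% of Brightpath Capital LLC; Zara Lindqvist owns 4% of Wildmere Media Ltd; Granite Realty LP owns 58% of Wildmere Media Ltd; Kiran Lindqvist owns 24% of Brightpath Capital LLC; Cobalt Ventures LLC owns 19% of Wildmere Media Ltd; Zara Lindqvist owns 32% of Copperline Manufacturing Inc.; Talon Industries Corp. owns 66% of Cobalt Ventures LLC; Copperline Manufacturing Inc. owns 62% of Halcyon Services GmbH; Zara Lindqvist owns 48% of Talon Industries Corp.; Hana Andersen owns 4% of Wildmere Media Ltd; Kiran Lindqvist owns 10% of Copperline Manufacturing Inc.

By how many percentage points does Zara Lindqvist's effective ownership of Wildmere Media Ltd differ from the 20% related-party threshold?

14.024

By parent–child attribution (R2), Zara Lindqvist is treated as also owning Kiran Lindqvist's interest in Brightpath Capital LLC, giving 76% + 24% = 100%.
By parent–child attribution (R2), Zara Lindqvist is treated as also owning Kiran Lindqvist's interest in Copperline Manufacturing Inc, giving 32% + 10% = 42%.
Chain via Brightpath Capital LLC → Granite Realty LP (R1): 100% × 36% × 58% = 20.88% of Wildmere Media Ltd.
Chain via Copperline Manufacturing Inc. → Halcyon Services GmbH (R1): 42% × 62% × 12% = 3.1248% of Wildmere Media Ltd.
Chain via Talon Industries Corp. → Cobalt Ventures LLC (R1): 48% × 66% × 19% = 6.0192% of Wildmere Media Ltd.
Direct interest in Wildmere Media Ltd: 4%.
Aggregating (R3): 20.88% + 3.1248% + 6.0192% + 4% = 34.024%.
34.024% exceeds the 20% threshold by 14.024 percentage points.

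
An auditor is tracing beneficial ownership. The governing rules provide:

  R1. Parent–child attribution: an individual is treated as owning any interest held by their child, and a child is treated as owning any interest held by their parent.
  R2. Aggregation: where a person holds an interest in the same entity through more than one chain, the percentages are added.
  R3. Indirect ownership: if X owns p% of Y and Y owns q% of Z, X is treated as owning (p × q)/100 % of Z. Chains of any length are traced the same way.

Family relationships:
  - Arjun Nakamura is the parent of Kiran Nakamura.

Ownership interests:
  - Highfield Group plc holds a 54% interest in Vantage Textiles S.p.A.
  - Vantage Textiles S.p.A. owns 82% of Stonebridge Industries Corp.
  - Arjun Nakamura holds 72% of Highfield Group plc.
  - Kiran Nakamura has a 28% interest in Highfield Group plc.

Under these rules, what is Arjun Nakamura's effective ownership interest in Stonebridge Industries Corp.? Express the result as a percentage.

44.28%

By parent–child attribution (R1), Arjun Nakamura is treated as also owning Kiran Nakamura's interest in Highfield Group plc, giving 72% + 28% = 100%.
Chain via Highfield Group plc → Vantage Textiles S.p.A. (R3): 100% × 54% × 82% = 44.28% of Stonebridge Industries Corp.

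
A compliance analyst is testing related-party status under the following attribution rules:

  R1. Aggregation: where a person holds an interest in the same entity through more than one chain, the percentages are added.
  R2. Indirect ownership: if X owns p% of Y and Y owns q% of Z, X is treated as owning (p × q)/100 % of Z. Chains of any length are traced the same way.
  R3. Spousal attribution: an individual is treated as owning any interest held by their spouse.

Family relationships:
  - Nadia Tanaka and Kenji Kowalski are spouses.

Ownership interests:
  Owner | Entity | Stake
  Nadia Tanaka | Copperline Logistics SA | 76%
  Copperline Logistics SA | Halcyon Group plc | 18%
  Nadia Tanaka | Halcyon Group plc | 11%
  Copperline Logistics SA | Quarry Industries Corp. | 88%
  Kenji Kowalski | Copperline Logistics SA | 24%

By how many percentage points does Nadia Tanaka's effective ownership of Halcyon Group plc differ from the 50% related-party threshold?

By spousal attribution (R3), Nadia Tanaka is treated as also owning Kenji Kowalski's interest in Copperline Logistics SA, giving 76% + 24% = 100%.
Chain via Copperline Logistics SA (R2): 100% × 18% = 18% of Halcyon Group plc.
Direct interest in Halcyon Group plc: 11%.
Aggregating (R1): 18% + 11% = 29%.
29% falls short of the 50% threshold by 21 percentage points.

21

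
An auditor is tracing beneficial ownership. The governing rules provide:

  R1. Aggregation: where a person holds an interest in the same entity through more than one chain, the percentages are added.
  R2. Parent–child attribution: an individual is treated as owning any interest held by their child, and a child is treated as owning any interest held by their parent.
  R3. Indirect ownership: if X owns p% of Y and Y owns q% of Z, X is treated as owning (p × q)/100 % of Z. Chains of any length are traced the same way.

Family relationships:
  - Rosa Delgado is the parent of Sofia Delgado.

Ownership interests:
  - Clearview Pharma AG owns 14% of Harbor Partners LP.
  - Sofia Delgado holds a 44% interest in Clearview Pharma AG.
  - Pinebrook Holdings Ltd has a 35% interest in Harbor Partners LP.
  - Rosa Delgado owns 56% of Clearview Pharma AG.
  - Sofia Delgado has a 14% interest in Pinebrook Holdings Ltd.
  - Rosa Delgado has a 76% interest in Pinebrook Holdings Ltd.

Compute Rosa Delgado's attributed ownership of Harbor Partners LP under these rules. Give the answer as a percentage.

By parent–child attribution (R2), Rosa Delgado is treated as also owning Sofia Delgado's interest in Pinebrook Holdings Ltd, giving 76% + 14% = 90%.
By parent–child attribution (R2), Rosa Delgado is treated as also owning Sofia Delgado's interest in Clearview Pharma AG, giving 56% + 44% = 100%.
Chain via Pinebrook Holdings Ltd (R3): 90% × 35% = 31.5% of Harbor Partners LP.
Chain via Clearview Pharma AG (R3): 100% × 14% = 14% of Harbor Partners LP.
Aggregating (R1): 31.5% + 14% = 45.5%.

45.5%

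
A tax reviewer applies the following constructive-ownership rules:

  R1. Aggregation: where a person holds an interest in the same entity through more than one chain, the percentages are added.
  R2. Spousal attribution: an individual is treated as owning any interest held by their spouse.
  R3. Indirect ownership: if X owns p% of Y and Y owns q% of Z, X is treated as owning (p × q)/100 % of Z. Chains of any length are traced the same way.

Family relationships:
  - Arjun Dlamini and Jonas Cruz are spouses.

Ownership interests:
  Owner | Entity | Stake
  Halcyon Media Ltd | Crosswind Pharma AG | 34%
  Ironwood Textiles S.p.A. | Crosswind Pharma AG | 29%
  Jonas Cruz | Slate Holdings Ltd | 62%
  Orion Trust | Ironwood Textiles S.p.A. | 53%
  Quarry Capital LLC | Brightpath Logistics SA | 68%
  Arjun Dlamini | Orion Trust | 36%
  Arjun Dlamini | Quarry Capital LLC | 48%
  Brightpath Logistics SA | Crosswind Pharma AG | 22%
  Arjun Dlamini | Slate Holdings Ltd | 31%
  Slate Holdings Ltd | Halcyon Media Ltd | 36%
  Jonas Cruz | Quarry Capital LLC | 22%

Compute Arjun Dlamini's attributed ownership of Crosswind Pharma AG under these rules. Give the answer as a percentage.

By spousal attribution (R2), Arjun Dlamini is treated as also owning Jonas Cruz's interest in Slate Holdings Ltd, giving 31% + 62% = 93%.
By spousal attribution (R2), Arjun Dlamini is treated as also owning Jonas Cruz's interest in Quarry Capital LLC, giving 48% + 22% = 70%.
Chain via Slate Holdings Ltd → Halcyon Media Ltd (R3): 93% × 36% × 34% = 11.3832% of Crosswind Pharma AG.
Chain via Orion Trust → Ironwood Textiles S.p.A. (R3): 36% × 53% × 29% = 5.5332% of Crosswind Pharma AG.
Chain via Quarry Capital LLC → Brightpath Logistics SA (R3): 70% × 68% × 22% = 10.472% of Crosswind Pharma AG.
Aggregating (R1): 11.3832% + 5.5332% + 10.472% = 27.3884%.

27.3884%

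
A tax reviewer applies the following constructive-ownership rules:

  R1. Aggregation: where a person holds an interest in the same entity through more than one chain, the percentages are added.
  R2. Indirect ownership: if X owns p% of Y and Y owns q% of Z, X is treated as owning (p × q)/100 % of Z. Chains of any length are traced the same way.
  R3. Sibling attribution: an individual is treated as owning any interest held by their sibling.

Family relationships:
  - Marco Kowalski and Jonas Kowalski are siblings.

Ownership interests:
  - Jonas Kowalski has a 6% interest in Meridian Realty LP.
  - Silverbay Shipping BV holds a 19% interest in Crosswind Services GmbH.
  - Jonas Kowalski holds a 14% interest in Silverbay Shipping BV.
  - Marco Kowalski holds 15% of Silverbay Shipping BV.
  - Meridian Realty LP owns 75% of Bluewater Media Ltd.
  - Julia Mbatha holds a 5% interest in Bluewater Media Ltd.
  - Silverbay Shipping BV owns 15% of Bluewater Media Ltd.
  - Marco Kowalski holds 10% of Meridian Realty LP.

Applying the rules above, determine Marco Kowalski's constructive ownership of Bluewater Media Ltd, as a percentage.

By sibling attribution (R3), Marco Kowalski is treated as also owning Jonas Kowalski's interest in Silverbay Shipping BV, giving 15% + 14% = 29%.
By sibling attribution (R3), Marco Kowalski is treated as also owning Jonas Kowalski's interest in Meridian Realty LP, giving 10% + 6% = 16%.
Chain via Silverbay Shipping BV (R2): 29% × 15% = 4.35% of Bluewater Media Ltd.
Chain via Meridian Realty LP (R2): 16% × 75% = 12% of Bluewater Media Ltd.
Aggregating (R1): 4.35% + 12% = 16.35%.

16.35%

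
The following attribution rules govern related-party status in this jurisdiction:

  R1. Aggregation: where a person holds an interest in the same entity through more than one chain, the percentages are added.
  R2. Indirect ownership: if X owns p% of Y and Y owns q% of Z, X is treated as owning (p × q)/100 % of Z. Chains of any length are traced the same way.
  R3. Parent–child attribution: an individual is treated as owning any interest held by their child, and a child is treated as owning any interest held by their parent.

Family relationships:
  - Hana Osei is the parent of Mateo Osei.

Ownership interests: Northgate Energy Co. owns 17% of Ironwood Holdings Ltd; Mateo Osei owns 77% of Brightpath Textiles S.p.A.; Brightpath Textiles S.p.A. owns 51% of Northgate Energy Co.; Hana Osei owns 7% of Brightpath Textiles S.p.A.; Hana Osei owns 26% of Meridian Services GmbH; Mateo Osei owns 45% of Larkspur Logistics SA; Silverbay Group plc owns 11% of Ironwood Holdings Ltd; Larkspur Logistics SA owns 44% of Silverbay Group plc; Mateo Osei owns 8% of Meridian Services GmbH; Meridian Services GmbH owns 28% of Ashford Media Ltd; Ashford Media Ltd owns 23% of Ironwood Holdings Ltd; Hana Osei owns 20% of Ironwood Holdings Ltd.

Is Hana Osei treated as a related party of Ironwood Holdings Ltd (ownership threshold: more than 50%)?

No

By parent–child attribution (R3), Hana Osei is treated as also owning Mateo Osei's interest in Meridian Services GmbH, giving 26% + 8% = 34%.
By parent–child attribution (R3), Hana Osei is treated as also owning Mateo Osei's interest in Brightpath Textiles S.p.A, giving 7% + 77% = 84%.
By parent–child attribution (R3), Hana Osei is treated as owning Mateo Osei's 45% interest in Larkspur Logistics SA.
Chain via Meridian Services GmbH → Ashford Media Ltd (R2): 34% × 28% × 23% = 2.1896% of Ironwood Holdings Ltd.
Chain via Brightpath Textiles S.p.A. → Northgate Energy Co. (R2): 84% × 51% × 17% = 7.2828% of Ironwood Holdings Ltd.
Direct interest in Ironwood Holdings Ltd: 20%.
Chain via Larkspur Logistics SA → Silverbay Group plc (R2): 45% × 44% × 11% = 2.178% of Ironwood Holdings Ltd.
Aggregating (R1): 2.1896% + 7.2828% + 20% + 2.178% = 31.6504%.
31.6504% does not exceed the 50% threshold, so Hana is not a related party to Ironwood Holdings Ltd.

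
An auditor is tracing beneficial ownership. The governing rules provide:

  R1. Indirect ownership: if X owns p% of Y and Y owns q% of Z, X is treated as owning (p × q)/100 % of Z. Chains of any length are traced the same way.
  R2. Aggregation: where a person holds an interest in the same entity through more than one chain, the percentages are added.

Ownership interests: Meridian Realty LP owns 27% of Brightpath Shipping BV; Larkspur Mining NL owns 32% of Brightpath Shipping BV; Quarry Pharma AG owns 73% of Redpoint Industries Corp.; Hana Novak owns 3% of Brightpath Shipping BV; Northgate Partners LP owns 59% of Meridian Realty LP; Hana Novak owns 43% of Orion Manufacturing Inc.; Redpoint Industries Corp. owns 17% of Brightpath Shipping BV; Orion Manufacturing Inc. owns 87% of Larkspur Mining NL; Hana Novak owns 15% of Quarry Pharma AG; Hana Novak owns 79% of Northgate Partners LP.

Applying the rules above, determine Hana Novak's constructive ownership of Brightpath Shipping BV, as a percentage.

Chain via Orion Manufacturing Inc. → Larkspur Mining NL (R1): 43% × 87% × 32% = 11.9712% of Brightpath Shipping BV.
Chain via Northgate Partners LP → Meridian Realty LP (R1): 79% × 59% × 27% = 12.5847% of Brightpath Shipping BV.
Chain via Quarry Pharma AG → Redpoint Industries Corp. (R1): 15% × 73% × 17% = 1.8615% of Brightpath Shipping BV.
Direct interest in Brightpath Shipping BV: 3%.
Aggregating (R2): 11.9712% + 12.5847% + 1.8615% + 3% = 29.4174%.

29.4174%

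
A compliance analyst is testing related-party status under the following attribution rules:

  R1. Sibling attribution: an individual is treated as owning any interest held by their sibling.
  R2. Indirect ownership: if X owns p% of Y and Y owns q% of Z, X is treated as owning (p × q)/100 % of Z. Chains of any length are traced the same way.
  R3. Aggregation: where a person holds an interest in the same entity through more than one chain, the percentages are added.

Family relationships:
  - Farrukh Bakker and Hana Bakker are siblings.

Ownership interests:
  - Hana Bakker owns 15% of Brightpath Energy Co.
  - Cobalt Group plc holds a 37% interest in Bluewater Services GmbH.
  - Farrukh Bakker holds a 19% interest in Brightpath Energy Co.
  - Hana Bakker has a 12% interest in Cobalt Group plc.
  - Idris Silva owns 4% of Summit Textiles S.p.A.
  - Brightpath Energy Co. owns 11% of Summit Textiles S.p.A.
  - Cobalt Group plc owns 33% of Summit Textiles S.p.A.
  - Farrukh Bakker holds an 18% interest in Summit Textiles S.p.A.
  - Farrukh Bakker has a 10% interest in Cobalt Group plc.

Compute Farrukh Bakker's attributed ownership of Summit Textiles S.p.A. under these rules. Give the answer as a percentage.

By sibling attribution (R1), Farrukh Bakker is treated as also owning Hana Bakker's interest in Cobalt Group plc, giving 10% + 12% = 22%.
By sibling attribution (R1), Farrukh Bakker is treated as also owning Hana Bakker's interest in Brightpath Energy Co, giving 19% + 15% = 34%.
Chain via Cobalt Group plc (R2): 22% × 33% = 7.26% of Summit Textiles S.p.A.
Chain via Brightpath Energy Co. (R2): 34% × 11% = 3.74% of Summit Textiles S.p.A.
Direct interest in Summit Textiles S.p.A: 18%.
Aggregating (R3): 7.26% + 3.74% + 18% = 29%.

29%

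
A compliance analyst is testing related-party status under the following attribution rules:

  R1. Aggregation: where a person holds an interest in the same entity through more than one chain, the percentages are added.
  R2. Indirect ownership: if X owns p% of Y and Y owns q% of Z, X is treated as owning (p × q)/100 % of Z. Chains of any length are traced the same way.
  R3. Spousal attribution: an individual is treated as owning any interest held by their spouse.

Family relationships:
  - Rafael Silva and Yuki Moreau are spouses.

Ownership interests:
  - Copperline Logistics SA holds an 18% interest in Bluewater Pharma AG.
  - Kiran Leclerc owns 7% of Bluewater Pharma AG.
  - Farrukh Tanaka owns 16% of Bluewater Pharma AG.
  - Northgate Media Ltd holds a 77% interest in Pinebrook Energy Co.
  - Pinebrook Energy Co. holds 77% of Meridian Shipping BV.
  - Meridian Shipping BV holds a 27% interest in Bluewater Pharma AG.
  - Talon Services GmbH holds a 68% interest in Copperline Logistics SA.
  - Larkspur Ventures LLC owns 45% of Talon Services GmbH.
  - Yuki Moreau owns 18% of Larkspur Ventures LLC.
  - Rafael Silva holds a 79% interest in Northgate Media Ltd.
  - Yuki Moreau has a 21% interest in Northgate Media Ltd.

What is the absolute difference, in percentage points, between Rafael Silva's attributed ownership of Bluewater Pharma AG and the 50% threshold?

33.00026

By spousal attribution (R3), Rafael Silva is treated as also owning Yuki Moreau's interest in Northgate Media Ltd, giving 79% + 21% = 100%.
By spousal attribution (R3), Rafael Silva is treated as owning Yuki Moreau's 18% interest in Larkspur Ventures LLC.
Chain via Northgate Media Ltd → Pinebrook Energy Co. → Meridian Shipping BV (R2): 100% × 77% × 77% × 27% = 16.0083% of Bluewater Pharma AG.
Chain via Larkspur Ventures LLC → Talon Services GmbH → Copperline Logistics SA (R2): 18% × 45% × 68% × 18% = 0.99144% of Bluewater Pharma AG.
Aggregating (R1): 16.0083% + 0.99144% = 16.99974%.
16.99974% falls short of the 50% threshold by 33.00026 percentage points.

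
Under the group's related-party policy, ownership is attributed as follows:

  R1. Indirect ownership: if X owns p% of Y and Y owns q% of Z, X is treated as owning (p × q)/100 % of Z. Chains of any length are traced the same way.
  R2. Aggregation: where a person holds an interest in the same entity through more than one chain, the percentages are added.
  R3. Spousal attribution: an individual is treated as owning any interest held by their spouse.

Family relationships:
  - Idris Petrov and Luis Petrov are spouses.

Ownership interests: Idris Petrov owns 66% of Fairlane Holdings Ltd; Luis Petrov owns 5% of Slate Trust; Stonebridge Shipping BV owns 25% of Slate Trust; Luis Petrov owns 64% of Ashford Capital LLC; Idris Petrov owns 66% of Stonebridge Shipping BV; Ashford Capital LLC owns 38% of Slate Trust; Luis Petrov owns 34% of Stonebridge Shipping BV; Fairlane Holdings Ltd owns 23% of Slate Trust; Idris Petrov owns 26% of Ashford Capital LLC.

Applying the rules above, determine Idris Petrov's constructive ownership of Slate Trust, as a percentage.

By spousal attribution (R3), Idris Petrov is treated as also owning Luis Petrov's interest in Stonebridge Shipping BV, giving 66% + 34% = 100%.
By spousal attribution (R3), Idris Petrov is treated as also owning Luis Petrov's interest in Ashford Capital LLC, giving 26% + 64% = 90%.
By spousal attribution (R3), Idris Petrov is treated as owning Luis Petrov's 5% interest in Slate Trust.
Chain via Stonebridge Shipping BV (R1): 100% × 25% = 25% of Slate Trust.
Chain via Ashford Capital LLC (R1): 90% × 38% = 34.2% of Slate Trust.
Chain via Fairlane Holdings Ltd (R1): 66% × 23% = 15.18% of Slate Trust.
Direct interest in Slate Trust: 5%.
Aggregating (R2): 25% + 34.2% + 15.18% + 5% = 79.38%.

79.38%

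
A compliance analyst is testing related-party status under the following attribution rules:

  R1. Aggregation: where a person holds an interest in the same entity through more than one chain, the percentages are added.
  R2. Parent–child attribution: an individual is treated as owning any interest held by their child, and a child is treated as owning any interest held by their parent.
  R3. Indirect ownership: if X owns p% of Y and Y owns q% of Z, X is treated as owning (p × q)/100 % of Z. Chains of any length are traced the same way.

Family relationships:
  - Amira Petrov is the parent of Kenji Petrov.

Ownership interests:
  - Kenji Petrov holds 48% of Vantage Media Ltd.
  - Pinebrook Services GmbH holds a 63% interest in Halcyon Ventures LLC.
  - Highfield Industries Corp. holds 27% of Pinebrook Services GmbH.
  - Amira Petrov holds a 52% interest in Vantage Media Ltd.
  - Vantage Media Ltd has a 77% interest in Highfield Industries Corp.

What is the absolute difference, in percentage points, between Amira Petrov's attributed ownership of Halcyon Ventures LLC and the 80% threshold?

By parent–child attribution (R2), Amira Petrov is treated as also owning Kenji Petrov's interest in Vantage Media Ltd, giving 52% + 48% = 100%.
Chain via Vantage Media Ltd → Highfield Industries Corp. → Pinebrook Services GmbH (R3): 100% × 77% × 27% × 63% = 13.0977% of Halcyon Ventures LLC.
13.0977% falls short of the 80% threshold by 66.9023 percentage points.

66.9023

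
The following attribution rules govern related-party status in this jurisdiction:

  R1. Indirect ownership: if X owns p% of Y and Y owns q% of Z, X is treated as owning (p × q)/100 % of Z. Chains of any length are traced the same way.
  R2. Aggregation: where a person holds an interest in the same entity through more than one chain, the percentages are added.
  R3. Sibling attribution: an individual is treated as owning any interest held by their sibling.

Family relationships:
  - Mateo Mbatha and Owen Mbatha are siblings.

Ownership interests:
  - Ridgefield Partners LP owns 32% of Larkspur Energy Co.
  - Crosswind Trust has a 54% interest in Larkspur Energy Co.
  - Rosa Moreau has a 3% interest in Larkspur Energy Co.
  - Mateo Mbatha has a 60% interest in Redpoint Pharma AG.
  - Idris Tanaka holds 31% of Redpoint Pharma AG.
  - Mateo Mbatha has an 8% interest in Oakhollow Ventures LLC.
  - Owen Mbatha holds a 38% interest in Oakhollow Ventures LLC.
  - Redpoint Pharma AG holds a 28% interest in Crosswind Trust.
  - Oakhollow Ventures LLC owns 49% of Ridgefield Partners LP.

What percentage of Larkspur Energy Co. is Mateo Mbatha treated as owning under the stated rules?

By sibling attribution (R3), Mateo Mbatha is treated as also owning Owen Mbatha's interest in Oakhollow Ventures LLC, giving 8% + 38% = 46%.
Chain via Oakhollow Ventures LLC → Ridgefield Partners LP (R1): 46% × 49% × 32% = 7.2128% of Larkspur Energy Co.
Chain via Redpoint Pharma AG → Crosswind Trust (R1): 60% × 28% × 54% = 9.072% of Larkspur Energy Co.
Aggregating (R2): 7.2128% + 9.072% = 16.2848%.

16.2848%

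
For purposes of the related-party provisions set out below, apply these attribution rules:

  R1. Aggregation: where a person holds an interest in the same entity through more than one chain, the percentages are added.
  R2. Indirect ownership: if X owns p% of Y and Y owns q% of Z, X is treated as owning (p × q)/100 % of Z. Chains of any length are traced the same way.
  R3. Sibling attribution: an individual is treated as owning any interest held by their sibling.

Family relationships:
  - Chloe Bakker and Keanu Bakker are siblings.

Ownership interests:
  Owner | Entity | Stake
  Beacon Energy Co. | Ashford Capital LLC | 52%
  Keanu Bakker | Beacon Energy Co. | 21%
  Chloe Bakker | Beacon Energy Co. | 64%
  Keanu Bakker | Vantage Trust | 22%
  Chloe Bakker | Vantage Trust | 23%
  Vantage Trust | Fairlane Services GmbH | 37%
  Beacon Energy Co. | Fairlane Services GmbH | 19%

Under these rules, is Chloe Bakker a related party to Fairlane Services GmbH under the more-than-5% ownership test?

Yes

By sibling attribution (R3), Chloe Bakker is treated as also owning Keanu Bakker's interest in Vantage Trust, giving 23% + 22% = 45%.
By sibling attribution (R3), Chloe Bakker is treated as also owning Keanu Bakker's interest in Beacon Energy Co, giving 64% + 21% = 85%.
Chain via Vantage Trust (R2): 45% × 37% = 16.65% of Fairlane Services GmbH.
Chain via Beacon Energy Co. (R2): 85% × 19% = 16.15% of Fairlane Services GmbH.
Aggregating (R1): 16.65% + 16.15% = 32.8%.
32.8% exceeds the 5% threshold, so Chloe is a related party to Fairlane Services GmbH.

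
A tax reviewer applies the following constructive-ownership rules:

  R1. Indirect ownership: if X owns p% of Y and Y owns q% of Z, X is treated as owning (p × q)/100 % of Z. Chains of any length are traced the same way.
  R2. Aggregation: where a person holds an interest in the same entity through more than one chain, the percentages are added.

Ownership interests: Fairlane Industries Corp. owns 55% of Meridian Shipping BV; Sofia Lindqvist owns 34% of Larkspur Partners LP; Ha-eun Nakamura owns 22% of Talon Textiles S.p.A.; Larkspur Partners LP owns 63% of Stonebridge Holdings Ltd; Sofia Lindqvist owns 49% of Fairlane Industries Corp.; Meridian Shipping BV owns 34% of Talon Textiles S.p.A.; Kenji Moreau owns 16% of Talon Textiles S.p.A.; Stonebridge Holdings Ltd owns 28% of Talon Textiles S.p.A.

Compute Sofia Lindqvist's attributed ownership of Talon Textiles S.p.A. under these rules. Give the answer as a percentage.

Chain via Larkspur Partners LP → Stonebridge Holdings Ltd (R1): 34% × 63% × 28% = 5.9976% of Talon Textiles S.p.A.
Chain via Fairlane Industries Corp. → Meridian Shipping BV (R1): 49% × 55% × 34% = 9.163% of Talon Textiles S.p.A.
Aggregating (R2): 5.9976% + 9.163% = 15.1606%.

15.1606%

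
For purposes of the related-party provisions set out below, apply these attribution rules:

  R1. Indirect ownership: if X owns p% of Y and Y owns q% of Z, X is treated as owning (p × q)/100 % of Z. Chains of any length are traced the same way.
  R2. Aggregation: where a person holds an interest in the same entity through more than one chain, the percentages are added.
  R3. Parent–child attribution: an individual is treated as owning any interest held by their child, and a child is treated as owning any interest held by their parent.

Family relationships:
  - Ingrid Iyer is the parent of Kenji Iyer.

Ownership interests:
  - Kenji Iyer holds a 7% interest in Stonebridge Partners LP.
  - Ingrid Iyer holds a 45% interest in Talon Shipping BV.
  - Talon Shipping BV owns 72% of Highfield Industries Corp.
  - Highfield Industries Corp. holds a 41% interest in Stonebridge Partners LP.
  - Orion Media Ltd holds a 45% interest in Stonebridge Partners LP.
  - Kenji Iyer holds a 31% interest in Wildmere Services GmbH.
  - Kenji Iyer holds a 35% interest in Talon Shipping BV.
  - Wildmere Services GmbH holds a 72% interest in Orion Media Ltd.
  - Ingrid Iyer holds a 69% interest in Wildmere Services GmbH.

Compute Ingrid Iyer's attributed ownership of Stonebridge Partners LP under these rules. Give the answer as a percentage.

By parent–child attribution (R3), Ingrid Iyer is treated as also owning Kenji Iyer's interest in Talon Shipping BV, giving 45% + 35% = 80%.
By parent–child attribution (R3), Ingrid Iyer is treated as also owning Kenji Iyer's interest in Wildmere Services GmbH, giving 69% + 31% = 100%.
By parent–child attribution (R3), Ingrid Iyer is treated as owning Kenji Iyer's 7% interest in Stonebridge Partners LP.
Chain via Talon Shipping BV → Highfield Industries Corp. (R1): 80% × 72% × 41% = 23.616% of Stonebridge Partners LP.
Chain via Wildmere Services GmbH → Orion Media Ltd (R1): 100% × 72% × 45% = 32.4% of Stonebridge Partners LP.
Direct interest in Stonebridge Partners LP: 7%.
Aggregating (R2): 23.616% + 32.4% + 7% = 63.016%.

63.016%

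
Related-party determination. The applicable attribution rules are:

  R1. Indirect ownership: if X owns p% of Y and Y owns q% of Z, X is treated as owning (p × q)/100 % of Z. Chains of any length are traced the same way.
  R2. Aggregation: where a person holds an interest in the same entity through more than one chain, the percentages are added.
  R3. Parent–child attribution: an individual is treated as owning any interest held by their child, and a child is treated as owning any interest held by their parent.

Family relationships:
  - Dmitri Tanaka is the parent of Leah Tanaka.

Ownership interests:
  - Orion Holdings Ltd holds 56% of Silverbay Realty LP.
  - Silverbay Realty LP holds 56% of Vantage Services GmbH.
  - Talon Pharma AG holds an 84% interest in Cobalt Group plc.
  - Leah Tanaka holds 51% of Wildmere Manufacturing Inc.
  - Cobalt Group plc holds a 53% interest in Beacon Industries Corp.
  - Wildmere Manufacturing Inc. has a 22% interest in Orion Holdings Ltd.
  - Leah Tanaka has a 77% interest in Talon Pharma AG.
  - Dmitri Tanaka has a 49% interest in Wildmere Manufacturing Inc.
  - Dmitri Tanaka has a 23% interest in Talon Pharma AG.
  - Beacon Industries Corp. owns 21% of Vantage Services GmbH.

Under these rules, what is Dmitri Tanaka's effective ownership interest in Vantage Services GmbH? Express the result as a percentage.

16.2484%

By parent–child attribution (R3), Dmitri Tanaka is treated as also owning Leah Tanaka's interest in Wildmere Manufacturing Inc, giving 49% + 51% = 100%.
By parent–child attribution (R3), Dmitri Tanaka is treated as also owning Leah Tanaka's interest in Talon Pharma AG, giving 23% + 77% = 100%.
Chain via Wildmere Manufacturing Inc. → Orion Holdings Ltd → Silverbay Realty LP (R1): 100% × 22% × 56% × 56% = 6.8992% of Vantage Services GmbH.
Chain via Talon Pharma AG → Cobalt Group plc → Beacon Industries Corp. (R1): 100% × 84% × 53% × 21% = 9.3492% of Vantage Services GmbH.
Aggregating (R2): 6.8992% + 9.3492% = 16.2484%.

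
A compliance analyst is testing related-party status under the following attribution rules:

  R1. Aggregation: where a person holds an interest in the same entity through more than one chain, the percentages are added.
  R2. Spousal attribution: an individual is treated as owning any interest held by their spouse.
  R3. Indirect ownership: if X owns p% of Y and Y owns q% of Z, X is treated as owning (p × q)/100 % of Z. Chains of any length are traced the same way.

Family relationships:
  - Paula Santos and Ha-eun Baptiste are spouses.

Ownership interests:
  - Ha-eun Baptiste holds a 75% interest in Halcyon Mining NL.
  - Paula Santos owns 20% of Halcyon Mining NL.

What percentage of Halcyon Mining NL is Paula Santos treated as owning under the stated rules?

95%

By spousal attribution (R2), Paula Santos is treated as also owning Ha-eun Baptiste's interest in Halcyon Mining NL, giving 20% + 75% = 95%.
Direct interest in Halcyon Mining NL: 95%.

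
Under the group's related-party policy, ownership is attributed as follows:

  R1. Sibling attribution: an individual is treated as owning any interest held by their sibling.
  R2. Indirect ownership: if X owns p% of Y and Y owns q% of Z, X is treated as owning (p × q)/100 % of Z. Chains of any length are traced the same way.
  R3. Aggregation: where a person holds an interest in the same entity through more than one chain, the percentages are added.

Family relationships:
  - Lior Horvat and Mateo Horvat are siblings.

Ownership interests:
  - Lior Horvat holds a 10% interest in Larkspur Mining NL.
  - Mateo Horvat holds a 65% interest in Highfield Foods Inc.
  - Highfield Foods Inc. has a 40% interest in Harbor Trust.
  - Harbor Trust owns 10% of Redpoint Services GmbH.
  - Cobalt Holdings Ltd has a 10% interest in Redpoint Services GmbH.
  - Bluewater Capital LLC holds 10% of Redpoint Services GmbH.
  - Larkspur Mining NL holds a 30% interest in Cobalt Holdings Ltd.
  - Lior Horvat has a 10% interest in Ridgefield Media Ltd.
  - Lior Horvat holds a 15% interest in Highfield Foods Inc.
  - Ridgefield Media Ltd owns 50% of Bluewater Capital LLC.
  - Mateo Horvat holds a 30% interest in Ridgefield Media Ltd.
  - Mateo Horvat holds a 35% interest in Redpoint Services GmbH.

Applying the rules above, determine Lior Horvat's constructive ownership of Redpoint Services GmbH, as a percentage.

40.5%

By sibling attribution (R1), Lior Horvat is treated as also owning Mateo Horvat's interest in Highfield Foods Inc, giving 15% + 65% = 80%.
By sibling attribution (R1), Lior Horvat is treated as also owning Mateo Horvat's interest in Ridgefield Media Ltd, giving 10% + 30% = 40%.
By sibling attribution (R1), Lior Horvat is treated as owning Mateo Horvat's 35% interest in Redpoint Services GmbH.
Chain via Larkspur Mining NL → Cobalt Holdings Ltd (R2): 10% × 30% × 10% = 0.3% of Redpoint Services GmbH.
Chain via Highfield Foods Inc. → Harbor Trust (R2): 80% × 40% × 10% = 3.2% of Redpoint Services GmbH.
Chain via Ridgefield Media Ltd → Bluewater Capital LLC (R2): 40% × 50% × 10% = 2% of Redpoint Services GmbH.
Direct interest in Redpoint Services GmbH: 35%.
Aggregating (R3): 0.3% + 3.2% + 2% + 35% = 40.5%.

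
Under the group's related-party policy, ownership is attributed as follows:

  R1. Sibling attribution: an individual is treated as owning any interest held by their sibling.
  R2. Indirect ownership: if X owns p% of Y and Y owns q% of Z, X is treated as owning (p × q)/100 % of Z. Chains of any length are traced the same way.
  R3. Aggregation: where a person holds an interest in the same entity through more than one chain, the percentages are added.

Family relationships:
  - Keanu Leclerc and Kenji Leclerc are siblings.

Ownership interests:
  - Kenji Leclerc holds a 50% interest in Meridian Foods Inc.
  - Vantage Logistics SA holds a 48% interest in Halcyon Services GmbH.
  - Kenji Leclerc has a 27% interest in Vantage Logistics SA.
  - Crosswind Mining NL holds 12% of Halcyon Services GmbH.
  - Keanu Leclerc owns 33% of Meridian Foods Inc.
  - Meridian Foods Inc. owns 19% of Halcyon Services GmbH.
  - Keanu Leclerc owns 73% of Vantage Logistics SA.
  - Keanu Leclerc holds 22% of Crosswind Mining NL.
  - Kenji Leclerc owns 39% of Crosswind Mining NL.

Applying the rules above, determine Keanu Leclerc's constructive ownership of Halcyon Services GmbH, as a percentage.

By sibling attribution (R1), Keanu Leclerc is treated as also owning Kenji Leclerc's interest in Vantage Logistics SA, giving 73% + 27% = 100%.
By sibling attribution (R1), Keanu Leclerc is treated as also owning Kenji Leclerc's interest in Crosswind Mining NL, giving 22% + 39% = 61%.
By sibling attribution (R1), Keanu Leclerc is treated as also owning Kenji Leclerc's interest in Meridian Foods Inc, giving 33% + 50% = 83%.
Chain via Vantage Logistics SA (R2): 100% × 48% = 48% of Halcyon Services GmbH.
Chain via Crosswind Mining NL (R2): 61% × 12% = 7.32% of Halcyon Services GmbH.
Chain via Meridian Foods Inc. (R2): 83% × 19% = 15.77% of Halcyon Services GmbH.
Aggregating (R3): 48% + 7.32% + 15.77% = 71.09%.

71.09%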